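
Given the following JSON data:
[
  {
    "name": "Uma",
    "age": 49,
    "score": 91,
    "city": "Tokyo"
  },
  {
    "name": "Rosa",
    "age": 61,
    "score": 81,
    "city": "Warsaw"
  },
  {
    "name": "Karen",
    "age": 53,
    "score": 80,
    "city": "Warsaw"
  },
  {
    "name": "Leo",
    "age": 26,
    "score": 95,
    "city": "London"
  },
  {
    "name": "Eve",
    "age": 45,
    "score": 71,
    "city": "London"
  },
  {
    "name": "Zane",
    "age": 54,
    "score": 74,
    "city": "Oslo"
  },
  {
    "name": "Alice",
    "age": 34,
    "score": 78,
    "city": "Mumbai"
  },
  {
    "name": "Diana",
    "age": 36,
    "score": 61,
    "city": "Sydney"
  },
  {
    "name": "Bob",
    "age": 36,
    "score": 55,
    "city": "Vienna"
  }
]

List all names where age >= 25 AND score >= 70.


Checking both conditions:
  Uma (age=49, score=91) -> YES
  Rosa (age=61, score=81) -> YES
  Karen (age=53, score=80) -> YES
  Leo (age=26, score=95) -> YES
  Eve (age=45, score=71) -> YES
  Zane (age=54, score=74) -> YES
  Alice (age=34, score=78) -> YES
  Diana (age=36, score=61) -> no
  Bob (age=36, score=55) -> no


ANSWER: Uma, Rosa, Karen, Leo, Eve, Zane, Alice


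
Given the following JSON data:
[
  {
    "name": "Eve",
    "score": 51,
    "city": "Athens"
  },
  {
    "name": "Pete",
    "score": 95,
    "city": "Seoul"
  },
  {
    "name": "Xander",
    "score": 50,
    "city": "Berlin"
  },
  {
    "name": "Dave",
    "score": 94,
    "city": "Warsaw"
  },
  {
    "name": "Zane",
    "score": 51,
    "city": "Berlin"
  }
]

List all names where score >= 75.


Filtering records where score >= 75:
  Eve (score=51) -> no
  Pete (score=95) -> YES
  Xander (score=50) -> no
  Dave (score=94) -> YES
  Zane (score=51) -> no


ANSWER: Pete, Dave


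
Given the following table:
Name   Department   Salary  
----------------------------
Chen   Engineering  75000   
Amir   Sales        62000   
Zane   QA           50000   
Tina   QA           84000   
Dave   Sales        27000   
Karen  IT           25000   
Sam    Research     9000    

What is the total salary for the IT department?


IT department members:
  Karen: 25000
Total = 25000 = 25000

ANSWER: 25000


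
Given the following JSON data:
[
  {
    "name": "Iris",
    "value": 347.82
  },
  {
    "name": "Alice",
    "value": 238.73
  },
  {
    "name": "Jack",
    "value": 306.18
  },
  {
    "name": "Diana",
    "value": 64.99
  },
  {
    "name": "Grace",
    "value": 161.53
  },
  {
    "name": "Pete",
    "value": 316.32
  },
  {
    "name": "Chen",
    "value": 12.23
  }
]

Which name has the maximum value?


Comparing values:
  Iris: 347.82
  Alice: 238.73
  Jack: 306.18
  Diana: 64.99
  Grace: 161.53
  Pete: 316.32
  Chen: 12.23
Maximum: Iris (347.82)

ANSWER: Iris


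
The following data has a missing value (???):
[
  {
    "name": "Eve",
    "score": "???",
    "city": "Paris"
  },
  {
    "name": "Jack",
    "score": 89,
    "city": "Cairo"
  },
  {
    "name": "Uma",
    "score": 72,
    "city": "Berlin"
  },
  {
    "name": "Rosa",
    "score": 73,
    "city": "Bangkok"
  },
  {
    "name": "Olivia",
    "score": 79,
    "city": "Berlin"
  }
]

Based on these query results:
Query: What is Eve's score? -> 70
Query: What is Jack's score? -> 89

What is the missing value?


The missing value is Eve's score
From query: Eve's score = 70

ANSWER: 70


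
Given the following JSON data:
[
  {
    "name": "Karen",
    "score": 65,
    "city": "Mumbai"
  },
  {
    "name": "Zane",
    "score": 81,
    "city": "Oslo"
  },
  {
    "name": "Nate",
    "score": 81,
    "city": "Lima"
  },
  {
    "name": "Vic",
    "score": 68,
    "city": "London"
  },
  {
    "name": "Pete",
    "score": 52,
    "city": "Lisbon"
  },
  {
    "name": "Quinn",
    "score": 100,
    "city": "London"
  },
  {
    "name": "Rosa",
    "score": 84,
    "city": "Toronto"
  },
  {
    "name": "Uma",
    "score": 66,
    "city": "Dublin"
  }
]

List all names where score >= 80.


Filtering records where score >= 80:
  Karen (score=65) -> no
  Zane (score=81) -> YES
  Nate (score=81) -> YES
  Vic (score=68) -> no
  Pete (score=52) -> no
  Quinn (score=100) -> YES
  Rosa (score=84) -> YES
  Uma (score=66) -> no


ANSWER: Zane, Nate, Quinn, Rosa


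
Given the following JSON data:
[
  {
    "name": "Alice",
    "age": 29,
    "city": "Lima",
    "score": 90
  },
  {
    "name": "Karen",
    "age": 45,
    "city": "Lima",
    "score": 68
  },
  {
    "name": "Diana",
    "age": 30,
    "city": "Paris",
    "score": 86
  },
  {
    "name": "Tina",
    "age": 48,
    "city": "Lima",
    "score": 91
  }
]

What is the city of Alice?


Looking up record where name = Alice
Record index: 0
Field 'city' = Lima

ANSWER: Lima


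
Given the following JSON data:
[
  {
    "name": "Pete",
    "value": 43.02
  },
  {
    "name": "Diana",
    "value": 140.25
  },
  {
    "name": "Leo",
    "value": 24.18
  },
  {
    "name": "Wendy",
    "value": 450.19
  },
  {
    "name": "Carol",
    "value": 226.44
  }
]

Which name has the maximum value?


Comparing values:
  Pete: 43.02
  Diana: 140.25
  Leo: 24.18
  Wendy: 450.19
  Carol: 226.44
Maximum: Wendy (450.19)

ANSWER: Wendy


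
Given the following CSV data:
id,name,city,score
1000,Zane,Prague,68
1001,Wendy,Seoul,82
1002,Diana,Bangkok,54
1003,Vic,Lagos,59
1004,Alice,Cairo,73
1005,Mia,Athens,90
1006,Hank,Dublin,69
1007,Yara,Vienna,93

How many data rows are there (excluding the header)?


Counting rows (excluding header):
Header: id,name,city,score
Data rows: 8

ANSWER: 8


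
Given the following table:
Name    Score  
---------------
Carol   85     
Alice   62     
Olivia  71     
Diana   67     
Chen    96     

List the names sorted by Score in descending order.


Sorting by Score (descending):
  Chen: 96
  Carol: 85
  Olivia: 71
  Diana: 67
  Alice: 62


ANSWER: Chen, Carol, Olivia, Diana, Alice


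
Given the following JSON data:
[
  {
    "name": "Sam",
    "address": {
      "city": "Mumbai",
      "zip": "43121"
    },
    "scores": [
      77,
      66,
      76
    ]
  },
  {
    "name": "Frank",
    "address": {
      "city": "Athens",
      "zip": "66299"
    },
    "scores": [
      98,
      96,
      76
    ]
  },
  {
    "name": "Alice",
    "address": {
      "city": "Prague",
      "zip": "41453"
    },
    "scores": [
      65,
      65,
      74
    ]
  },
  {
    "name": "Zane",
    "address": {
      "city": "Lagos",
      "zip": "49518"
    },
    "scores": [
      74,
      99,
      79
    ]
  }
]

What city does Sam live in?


Path: records[0].address.city
Value: Mumbai

ANSWER: Mumbai


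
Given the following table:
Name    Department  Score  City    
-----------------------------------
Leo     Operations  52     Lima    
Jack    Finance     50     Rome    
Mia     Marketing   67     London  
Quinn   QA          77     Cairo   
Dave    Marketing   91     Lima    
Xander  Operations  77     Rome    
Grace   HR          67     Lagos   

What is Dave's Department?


Row 5: Dave
Department = Marketing

ANSWER: Marketing


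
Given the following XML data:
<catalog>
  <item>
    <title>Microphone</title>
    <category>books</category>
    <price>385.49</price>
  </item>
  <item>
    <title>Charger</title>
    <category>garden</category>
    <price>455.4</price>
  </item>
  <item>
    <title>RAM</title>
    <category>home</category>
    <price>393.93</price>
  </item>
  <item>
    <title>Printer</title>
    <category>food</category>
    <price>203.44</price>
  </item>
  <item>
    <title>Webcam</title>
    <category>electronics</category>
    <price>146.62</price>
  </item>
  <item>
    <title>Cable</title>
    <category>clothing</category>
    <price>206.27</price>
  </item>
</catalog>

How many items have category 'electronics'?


Scanning <item> elements for <category>electronics</category>:
  Item 5: Webcam -> MATCH
Count: 1

ANSWER: 1


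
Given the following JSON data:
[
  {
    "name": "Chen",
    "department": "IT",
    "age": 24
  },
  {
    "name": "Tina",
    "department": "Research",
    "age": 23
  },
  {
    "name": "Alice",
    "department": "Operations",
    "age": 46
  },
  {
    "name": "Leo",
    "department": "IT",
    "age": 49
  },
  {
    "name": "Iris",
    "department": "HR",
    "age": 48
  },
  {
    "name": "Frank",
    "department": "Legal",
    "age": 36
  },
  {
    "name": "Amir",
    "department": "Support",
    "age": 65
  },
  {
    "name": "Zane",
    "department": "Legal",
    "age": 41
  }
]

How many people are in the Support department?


Scanning records for department = Support
  Record 6: Amir
Count: 1

ANSWER: 1


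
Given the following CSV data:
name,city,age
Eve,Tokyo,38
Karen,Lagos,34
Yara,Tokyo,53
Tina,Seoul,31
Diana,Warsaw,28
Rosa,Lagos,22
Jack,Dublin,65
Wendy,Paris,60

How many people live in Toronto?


Scanning city column for 'Toronto':
Total matches: 0

ANSWER: 0


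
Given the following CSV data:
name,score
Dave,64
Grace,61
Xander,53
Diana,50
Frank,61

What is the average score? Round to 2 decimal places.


Scores: 64, 61, 53, 50, 61
Sum = 289
Count = 5
Average = 289 / 5 = 57.80

ANSWER: 57.80


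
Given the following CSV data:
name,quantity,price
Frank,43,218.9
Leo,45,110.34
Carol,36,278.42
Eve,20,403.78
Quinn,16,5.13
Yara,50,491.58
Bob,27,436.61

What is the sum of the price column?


Values in 'price' column:
  Row 1: 218.9
  Row 2: 110.34
  Row 3: 278.42
  Row 4: 403.78
  Row 5: 5.13
  Row 6: 491.58
  Row 7: 436.61
Sum = 218.9 + 110.34 + 278.42 + 403.78 + 5.13 + 491.58 + 436.61 = 1944.76

ANSWER: 1944.76


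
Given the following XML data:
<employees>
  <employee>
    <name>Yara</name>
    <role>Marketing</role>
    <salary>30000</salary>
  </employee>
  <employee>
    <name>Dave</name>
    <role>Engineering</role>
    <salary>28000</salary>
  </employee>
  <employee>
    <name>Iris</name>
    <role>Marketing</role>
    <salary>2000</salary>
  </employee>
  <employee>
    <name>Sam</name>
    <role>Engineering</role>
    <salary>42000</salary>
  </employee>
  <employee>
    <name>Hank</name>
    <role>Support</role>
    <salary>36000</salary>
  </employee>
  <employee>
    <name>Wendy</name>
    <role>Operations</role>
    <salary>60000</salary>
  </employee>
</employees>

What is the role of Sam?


Searching for <employee> with <name>Sam</name>
Found at position 4
<role>Engineering</role>

ANSWER: Engineering


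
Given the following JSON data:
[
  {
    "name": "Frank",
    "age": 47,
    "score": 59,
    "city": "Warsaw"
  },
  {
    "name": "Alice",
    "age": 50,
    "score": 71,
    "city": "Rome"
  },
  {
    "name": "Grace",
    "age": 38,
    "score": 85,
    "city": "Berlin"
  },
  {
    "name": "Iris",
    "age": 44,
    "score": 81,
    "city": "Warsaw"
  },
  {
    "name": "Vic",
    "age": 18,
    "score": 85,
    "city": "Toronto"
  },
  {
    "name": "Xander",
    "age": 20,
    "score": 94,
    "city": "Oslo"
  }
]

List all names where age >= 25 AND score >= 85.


Checking both conditions:
  Frank (age=47, score=59) -> no
  Alice (age=50, score=71) -> no
  Grace (age=38, score=85) -> YES
  Iris (age=44, score=81) -> no
  Vic (age=18, score=85) -> no
  Xander (age=20, score=94) -> no


ANSWER: Grace


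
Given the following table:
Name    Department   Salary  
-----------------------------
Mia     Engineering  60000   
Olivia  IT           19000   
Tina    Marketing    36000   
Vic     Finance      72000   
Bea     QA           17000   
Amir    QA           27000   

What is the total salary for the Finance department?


Finance department members:
  Vic: 72000
Total = 72000 = 72000

ANSWER: 72000


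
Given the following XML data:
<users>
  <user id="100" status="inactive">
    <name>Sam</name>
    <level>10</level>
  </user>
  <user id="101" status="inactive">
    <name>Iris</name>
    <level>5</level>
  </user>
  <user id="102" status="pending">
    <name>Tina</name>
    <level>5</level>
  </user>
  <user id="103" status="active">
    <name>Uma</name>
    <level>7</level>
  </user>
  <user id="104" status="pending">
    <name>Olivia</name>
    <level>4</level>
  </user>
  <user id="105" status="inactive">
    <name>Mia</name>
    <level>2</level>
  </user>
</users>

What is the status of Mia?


Finding user with name = Mia
user id="105" status="inactive"

ANSWER: inactive


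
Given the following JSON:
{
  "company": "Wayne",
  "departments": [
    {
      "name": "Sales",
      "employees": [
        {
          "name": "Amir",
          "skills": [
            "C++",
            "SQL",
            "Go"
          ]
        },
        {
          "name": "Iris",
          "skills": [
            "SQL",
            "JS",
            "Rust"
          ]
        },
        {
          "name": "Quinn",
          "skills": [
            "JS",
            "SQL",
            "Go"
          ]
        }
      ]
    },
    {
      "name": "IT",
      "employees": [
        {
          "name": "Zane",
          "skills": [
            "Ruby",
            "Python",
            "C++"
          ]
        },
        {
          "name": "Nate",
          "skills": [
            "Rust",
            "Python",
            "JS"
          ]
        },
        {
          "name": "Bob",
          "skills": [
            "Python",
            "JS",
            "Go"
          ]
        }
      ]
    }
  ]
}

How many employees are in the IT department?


Path: departments[1].employees
Count: 3

ANSWER: 3


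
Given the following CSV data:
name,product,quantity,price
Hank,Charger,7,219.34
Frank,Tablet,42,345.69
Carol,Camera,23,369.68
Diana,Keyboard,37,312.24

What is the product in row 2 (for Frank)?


Row 2: Frank
Column 'product' = Tablet

ANSWER: Tablet


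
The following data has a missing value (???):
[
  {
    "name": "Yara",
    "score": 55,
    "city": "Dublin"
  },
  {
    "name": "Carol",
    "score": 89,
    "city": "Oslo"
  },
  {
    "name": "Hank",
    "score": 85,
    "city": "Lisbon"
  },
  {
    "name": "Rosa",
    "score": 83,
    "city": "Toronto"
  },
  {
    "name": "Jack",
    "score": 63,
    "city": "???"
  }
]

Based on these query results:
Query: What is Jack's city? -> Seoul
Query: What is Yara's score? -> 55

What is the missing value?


The missing value is Jack's city
From query: Jack's city = Seoul

ANSWER: Seoul


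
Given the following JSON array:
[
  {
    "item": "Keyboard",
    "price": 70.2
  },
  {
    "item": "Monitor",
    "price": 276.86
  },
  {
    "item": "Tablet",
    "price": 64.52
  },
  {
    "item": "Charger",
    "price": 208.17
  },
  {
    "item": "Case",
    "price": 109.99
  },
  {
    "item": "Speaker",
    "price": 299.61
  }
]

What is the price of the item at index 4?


Array index 4 -> Case
price = 109.99

ANSWER: 109.99


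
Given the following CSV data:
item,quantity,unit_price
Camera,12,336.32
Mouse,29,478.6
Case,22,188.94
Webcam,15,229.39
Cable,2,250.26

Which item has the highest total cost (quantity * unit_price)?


Computing row totals:
  Camera: 4035.84
  Mouse: 13879.4
  Case: 4156.68
  Webcam: 3440.85
  Cable: 500.52
Maximum: Mouse (13879.4)

ANSWER: Mouse


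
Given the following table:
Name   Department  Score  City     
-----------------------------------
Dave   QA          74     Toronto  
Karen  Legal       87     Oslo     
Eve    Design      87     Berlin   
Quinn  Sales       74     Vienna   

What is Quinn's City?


Row 4: Quinn
City = Vienna

ANSWER: Vienna


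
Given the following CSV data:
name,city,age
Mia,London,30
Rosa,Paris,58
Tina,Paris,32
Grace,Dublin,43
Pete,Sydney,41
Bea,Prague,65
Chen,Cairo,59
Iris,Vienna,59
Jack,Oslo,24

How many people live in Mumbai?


Scanning city column for 'Mumbai':
Total matches: 0

ANSWER: 0


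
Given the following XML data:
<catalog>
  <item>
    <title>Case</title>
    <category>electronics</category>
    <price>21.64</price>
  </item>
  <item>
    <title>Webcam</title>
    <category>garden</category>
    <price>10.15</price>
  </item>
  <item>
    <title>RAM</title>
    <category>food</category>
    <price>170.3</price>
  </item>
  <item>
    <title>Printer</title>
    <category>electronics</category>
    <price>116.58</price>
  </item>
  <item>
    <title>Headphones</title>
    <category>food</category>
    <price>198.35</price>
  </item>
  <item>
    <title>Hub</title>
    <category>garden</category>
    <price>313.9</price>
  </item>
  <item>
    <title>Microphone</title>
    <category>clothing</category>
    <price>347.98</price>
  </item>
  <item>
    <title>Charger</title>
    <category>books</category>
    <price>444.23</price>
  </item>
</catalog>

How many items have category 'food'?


Scanning <item> elements for <category>food</category>:
  Item 3: RAM -> MATCH
  Item 5: Headphones -> MATCH
Count: 2

ANSWER: 2


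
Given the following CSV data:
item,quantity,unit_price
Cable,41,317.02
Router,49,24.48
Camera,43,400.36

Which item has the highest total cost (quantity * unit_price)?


Computing row totals:
  Cable: 12997.82
  Router: 1199.52
  Camera: 17215.48
Maximum: Camera (17215.48)

ANSWER: Camera


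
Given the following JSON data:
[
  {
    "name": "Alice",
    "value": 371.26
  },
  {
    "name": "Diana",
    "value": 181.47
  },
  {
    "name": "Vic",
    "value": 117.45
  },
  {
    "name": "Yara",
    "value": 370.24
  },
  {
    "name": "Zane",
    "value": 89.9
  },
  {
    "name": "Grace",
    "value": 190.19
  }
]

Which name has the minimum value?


Comparing values:
  Alice: 371.26
  Diana: 181.47
  Vic: 117.45
  Yara: 370.24
  Zane: 89.9
  Grace: 190.19
Minimum: Zane (89.9)

ANSWER: Zane


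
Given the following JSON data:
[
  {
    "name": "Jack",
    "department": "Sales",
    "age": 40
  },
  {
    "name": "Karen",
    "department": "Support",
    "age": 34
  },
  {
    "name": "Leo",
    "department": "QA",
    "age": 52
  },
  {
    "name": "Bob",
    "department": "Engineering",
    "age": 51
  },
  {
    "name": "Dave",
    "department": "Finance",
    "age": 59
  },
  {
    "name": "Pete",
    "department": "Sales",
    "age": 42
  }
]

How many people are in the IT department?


Scanning records for department = IT
  No matches found
Count: 0

ANSWER: 0


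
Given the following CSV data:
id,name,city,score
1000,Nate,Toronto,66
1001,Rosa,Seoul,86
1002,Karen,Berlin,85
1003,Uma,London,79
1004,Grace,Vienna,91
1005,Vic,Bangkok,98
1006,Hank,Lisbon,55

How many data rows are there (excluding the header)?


Counting rows (excluding header):
Header: id,name,city,score
Data rows: 7

ANSWER: 7


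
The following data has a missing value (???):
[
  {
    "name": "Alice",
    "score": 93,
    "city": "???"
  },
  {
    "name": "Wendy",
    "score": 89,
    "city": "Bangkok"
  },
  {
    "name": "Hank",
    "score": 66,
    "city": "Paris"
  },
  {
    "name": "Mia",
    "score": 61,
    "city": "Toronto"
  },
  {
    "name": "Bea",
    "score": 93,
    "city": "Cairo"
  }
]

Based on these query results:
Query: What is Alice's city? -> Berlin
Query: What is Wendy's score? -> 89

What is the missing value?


The missing value is Alice's city
From query: Alice's city = Berlin

ANSWER: Berlin


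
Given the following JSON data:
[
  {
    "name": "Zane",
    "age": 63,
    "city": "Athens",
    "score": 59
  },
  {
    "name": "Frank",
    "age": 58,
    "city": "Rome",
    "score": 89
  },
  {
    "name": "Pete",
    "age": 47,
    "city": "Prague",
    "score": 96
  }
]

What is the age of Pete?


Looking up record where name = Pete
Record index: 2
Field 'age' = 47

ANSWER: 47


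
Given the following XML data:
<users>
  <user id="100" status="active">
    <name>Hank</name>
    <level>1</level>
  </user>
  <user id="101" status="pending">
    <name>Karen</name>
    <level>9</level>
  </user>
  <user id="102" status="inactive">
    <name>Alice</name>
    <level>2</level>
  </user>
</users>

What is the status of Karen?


Finding user with name = Karen
user id="101" status="pending"

ANSWER: pending


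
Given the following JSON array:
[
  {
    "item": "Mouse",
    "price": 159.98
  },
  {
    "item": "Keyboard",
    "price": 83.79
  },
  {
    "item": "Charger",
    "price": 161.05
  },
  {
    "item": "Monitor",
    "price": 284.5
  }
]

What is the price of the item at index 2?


Array index 2 -> Charger
price = 161.05

ANSWER: 161.05


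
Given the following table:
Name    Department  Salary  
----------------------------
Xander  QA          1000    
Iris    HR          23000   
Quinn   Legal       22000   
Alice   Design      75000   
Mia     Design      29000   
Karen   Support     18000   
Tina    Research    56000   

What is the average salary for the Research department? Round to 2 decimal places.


Research department members:
  Tina: 56000
Sum = 56000
Count = 1
Average = 56000 / 1 = 56000.00

ANSWER: 56000.00


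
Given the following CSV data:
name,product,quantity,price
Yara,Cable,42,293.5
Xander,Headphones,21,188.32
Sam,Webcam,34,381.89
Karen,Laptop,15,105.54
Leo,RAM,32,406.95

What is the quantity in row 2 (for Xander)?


Row 2: Xander
Column 'quantity' = 21

ANSWER: 21


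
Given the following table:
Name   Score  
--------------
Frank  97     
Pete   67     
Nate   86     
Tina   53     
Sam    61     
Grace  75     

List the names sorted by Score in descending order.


Sorting by Score (descending):
  Frank: 97
  Nate: 86
  Grace: 75
  Pete: 67
  Sam: 61
  Tina: 53


ANSWER: Frank, Nate, Grace, Pete, Sam, Tina


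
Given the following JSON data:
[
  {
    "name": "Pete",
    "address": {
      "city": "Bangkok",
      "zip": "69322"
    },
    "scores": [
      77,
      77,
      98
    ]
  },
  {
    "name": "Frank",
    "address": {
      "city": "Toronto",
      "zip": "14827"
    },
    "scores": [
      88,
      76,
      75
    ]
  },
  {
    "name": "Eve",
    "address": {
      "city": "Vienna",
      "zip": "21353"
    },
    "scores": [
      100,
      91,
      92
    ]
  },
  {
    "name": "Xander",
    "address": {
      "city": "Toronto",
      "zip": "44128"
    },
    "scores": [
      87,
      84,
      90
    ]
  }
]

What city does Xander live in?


Path: records[3].address.city
Value: Toronto

ANSWER: Toronto


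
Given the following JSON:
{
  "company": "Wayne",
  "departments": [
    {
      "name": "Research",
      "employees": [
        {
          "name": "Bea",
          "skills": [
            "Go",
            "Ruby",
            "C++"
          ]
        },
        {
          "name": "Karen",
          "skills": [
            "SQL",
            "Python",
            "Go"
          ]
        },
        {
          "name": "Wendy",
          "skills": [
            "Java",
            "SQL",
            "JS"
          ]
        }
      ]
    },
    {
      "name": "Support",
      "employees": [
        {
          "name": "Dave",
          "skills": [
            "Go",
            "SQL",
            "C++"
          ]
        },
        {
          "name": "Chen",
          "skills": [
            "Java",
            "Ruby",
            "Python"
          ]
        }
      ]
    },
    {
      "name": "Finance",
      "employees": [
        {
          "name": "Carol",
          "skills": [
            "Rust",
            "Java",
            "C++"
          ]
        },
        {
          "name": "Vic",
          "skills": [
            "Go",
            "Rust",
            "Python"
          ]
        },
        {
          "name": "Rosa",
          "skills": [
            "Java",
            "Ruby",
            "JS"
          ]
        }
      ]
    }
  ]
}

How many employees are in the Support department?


Path: departments[1].employees
Count: 2

ANSWER: 2


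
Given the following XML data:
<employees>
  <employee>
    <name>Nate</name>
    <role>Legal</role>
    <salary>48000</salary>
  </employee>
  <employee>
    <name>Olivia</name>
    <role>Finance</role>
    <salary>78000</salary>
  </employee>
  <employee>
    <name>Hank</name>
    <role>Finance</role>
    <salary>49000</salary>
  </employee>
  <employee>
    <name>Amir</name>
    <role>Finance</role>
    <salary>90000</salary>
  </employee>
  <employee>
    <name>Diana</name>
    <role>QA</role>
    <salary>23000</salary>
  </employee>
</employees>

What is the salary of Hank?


Searching for <employee> with <name>Hank</name>
Found at position 3
<salary>49000</salary>

ANSWER: 49000


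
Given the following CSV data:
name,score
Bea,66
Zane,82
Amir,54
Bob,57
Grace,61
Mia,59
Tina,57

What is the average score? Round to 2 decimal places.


Scores: 66, 82, 54, 57, 61, 59, 57
Sum = 436
Count = 7
Average = 436 / 7 = 62.29

ANSWER: 62.29


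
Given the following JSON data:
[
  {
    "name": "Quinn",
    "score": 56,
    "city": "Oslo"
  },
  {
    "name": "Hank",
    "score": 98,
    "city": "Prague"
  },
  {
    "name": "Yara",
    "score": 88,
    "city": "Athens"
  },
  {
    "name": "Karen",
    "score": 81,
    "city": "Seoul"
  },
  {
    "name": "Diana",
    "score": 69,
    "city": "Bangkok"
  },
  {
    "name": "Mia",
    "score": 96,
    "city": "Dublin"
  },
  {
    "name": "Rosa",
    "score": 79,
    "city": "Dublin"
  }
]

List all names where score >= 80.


Filtering records where score >= 80:
  Quinn (score=56) -> no
  Hank (score=98) -> YES
  Yara (score=88) -> YES
  Karen (score=81) -> YES
  Diana (score=69) -> no
  Mia (score=96) -> YES
  Rosa (score=79) -> no


ANSWER: Hank, Yara, Karen, Mia


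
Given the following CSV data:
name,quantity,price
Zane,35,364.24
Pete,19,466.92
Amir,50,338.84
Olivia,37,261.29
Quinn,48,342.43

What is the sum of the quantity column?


Values in 'quantity' column:
  Row 1: 35
  Row 2: 19
  Row 3: 50
  Row 4: 37
  Row 5: 48
Sum = 35 + 19 + 50 + 37 + 48 = 189

ANSWER: 189


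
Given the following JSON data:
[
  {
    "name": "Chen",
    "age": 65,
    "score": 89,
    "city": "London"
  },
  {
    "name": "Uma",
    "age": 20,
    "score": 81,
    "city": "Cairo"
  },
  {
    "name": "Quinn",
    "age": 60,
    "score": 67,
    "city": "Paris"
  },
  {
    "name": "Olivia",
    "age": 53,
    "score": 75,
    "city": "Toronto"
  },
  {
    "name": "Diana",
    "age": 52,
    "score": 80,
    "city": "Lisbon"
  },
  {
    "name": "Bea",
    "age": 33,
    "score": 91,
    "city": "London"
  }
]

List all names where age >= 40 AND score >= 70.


Checking both conditions:
  Chen (age=65, score=89) -> YES
  Uma (age=20, score=81) -> no
  Quinn (age=60, score=67) -> no
  Olivia (age=53, score=75) -> YES
  Diana (age=52, score=80) -> YES
  Bea (age=33, score=91) -> no


ANSWER: Chen, Olivia, Diana


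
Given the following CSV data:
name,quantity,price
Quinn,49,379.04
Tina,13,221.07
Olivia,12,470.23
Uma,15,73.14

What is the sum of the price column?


Values in 'price' column:
  Row 1: 379.04
  Row 2: 221.07
  Row 3: 470.23
  Row 4: 73.14
Sum = 379.04 + 221.07 + 470.23 + 73.14 = 1143.48

ANSWER: 1143.48


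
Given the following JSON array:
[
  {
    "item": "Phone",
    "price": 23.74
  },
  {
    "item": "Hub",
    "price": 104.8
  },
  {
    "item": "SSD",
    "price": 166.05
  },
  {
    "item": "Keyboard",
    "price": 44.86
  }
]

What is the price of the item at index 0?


Array index 0 -> Phone
price = 23.74

ANSWER: 23.74


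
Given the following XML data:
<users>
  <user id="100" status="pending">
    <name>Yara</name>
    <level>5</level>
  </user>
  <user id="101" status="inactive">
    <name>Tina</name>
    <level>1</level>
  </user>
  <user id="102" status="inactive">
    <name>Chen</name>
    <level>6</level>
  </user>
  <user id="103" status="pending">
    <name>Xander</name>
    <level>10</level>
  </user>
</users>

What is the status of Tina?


Finding user with name = Tina
user id="101" status="inactive"

ANSWER: inactive


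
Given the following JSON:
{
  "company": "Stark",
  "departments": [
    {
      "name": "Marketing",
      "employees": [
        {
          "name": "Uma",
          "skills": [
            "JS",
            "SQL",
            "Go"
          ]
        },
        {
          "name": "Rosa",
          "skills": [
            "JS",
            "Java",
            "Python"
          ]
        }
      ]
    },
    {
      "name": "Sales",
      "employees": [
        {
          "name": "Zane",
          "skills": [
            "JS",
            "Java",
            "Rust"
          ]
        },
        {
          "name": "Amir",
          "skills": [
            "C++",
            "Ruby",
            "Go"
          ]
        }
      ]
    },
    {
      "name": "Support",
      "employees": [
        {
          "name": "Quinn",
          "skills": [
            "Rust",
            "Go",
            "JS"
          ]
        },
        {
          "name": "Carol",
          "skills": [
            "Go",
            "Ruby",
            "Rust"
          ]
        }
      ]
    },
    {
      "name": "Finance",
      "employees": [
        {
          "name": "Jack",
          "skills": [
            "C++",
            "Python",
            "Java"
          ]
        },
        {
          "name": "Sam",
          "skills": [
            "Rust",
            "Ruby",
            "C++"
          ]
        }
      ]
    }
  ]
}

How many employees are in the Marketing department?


Path: departments[0].employees
Count: 2

ANSWER: 2


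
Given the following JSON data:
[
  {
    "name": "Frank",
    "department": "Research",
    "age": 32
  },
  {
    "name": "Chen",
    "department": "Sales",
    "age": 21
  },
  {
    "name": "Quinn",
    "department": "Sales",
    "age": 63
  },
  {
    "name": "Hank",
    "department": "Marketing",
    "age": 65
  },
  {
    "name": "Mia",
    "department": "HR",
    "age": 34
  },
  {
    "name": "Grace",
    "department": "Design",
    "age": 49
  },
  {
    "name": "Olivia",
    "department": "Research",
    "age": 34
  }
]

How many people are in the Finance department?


Scanning records for department = Finance
  No matches found
Count: 0

ANSWER: 0


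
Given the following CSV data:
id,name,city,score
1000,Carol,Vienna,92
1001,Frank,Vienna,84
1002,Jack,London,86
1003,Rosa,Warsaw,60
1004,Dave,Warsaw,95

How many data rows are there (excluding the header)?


Counting rows (excluding header):
Header: id,name,city,score
Data rows: 5

ANSWER: 5


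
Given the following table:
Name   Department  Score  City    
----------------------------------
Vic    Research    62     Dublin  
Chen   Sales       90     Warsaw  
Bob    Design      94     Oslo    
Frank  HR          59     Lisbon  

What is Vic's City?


Row 1: Vic
City = Dublin

ANSWER: Dublin


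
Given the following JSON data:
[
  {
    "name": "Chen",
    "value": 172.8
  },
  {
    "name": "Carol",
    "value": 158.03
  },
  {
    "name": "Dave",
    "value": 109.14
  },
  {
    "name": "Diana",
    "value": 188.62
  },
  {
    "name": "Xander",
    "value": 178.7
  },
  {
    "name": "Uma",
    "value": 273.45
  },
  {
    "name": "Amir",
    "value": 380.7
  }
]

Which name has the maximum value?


Comparing values:
  Chen: 172.8
  Carol: 158.03
  Dave: 109.14
  Diana: 188.62
  Xander: 178.7
  Uma: 273.45
  Amir: 380.7
Maximum: Amir (380.7)

ANSWER: Amir


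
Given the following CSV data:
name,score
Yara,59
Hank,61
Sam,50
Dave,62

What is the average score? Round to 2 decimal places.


Scores: 59, 61, 50, 62
Sum = 232
Count = 4
Average = 232 / 4 = 58.00

ANSWER: 58.00


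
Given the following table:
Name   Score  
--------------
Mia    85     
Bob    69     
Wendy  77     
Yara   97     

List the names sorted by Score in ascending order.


Sorting by Score (ascending):
  Bob: 69
  Wendy: 77
  Mia: 85
  Yara: 97


ANSWER: Bob, Wendy, Mia, Yara


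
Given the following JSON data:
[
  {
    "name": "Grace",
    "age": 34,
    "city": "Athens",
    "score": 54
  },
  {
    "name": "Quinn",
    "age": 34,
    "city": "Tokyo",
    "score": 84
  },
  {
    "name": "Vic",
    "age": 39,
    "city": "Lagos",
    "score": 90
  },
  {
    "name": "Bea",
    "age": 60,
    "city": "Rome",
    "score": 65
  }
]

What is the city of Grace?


Looking up record where name = Grace
Record index: 0
Field 'city' = Athens

ANSWER: Athens


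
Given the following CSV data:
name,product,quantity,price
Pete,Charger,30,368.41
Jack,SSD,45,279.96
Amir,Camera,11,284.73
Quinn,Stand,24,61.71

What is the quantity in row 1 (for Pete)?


Row 1: Pete
Column 'quantity' = 30

ANSWER: 30


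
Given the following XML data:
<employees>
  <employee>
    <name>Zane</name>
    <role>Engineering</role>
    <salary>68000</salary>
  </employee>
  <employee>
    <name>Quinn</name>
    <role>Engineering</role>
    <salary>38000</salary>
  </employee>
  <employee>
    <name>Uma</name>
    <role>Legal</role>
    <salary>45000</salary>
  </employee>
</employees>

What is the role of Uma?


Searching for <employee> with <name>Uma</name>
Found at position 3
<role>Legal</role>

ANSWER: Legal


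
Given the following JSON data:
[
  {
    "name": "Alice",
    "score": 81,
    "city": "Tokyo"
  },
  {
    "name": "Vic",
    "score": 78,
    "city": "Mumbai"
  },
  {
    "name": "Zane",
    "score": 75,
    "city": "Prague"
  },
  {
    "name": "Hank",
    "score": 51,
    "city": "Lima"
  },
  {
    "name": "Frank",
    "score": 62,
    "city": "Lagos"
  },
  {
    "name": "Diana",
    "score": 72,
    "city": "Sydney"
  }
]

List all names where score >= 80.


Filtering records where score >= 80:
  Alice (score=81) -> YES
  Vic (score=78) -> no
  Zane (score=75) -> no
  Hank (score=51) -> no
  Frank (score=62) -> no
  Diana (score=72) -> no


ANSWER: Alice


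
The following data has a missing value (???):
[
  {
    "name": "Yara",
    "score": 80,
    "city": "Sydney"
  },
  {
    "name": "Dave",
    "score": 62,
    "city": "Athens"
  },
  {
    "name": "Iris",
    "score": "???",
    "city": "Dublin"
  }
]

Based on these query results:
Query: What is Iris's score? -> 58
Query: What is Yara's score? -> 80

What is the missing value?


The missing value is Iris's score
From query: Iris's score = 58

ANSWER: 58


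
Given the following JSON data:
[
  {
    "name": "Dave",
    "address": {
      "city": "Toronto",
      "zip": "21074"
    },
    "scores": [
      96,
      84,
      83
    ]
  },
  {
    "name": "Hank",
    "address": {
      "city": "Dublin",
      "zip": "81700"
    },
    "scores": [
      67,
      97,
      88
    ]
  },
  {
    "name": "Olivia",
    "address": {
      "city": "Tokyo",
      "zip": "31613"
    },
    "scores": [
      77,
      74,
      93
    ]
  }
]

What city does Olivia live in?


Path: records[2].address.city
Value: Tokyo

ANSWER: Tokyo


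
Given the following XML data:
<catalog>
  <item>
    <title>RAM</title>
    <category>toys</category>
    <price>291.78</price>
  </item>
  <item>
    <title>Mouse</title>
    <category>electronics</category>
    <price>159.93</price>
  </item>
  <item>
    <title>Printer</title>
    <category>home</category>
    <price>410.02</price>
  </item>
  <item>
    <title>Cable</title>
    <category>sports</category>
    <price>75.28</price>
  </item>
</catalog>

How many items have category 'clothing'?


Scanning <item> elements for <category>clothing</category>:
Count: 0

ANSWER: 0


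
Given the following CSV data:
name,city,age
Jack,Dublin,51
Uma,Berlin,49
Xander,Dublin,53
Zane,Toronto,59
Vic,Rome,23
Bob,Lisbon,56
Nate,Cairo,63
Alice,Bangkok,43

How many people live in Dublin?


Scanning city column for 'Dublin':
  Row 1: Jack -> MATCH
  Row 3: Xander -> MATCH
Total matches: 2

ANSWER: 2


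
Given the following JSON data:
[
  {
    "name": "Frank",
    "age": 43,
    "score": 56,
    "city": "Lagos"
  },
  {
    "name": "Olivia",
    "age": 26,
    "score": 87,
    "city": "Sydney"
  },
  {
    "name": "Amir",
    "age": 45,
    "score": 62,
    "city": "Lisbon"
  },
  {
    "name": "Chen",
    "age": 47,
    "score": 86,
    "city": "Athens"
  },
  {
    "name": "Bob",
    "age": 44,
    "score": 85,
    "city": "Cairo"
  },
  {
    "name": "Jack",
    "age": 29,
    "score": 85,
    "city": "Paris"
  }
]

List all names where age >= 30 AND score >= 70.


Checking both conditions:
  Frank (age=43, score=56) -> no
  Olivia (age=26, score=87) -> no
  Amir (age=45, score=62) -> no
  Chen (age=47, score=86) -> YES
  Bob (age=44, score=85) -> YES
  Jack (age=29, score=85) -> no


ANSWER: Chen, Bob


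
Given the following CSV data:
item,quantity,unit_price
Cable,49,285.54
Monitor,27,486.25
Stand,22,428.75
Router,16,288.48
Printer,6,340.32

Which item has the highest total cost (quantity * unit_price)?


Computing row totals:
  Cable: 13991.46
  Monitor: 13128.75
  Stand: 9432.5
  Router: 4615.68
  Printer: 2041.92
Maximum: Cable (13991.46)

ANSWER: Cable


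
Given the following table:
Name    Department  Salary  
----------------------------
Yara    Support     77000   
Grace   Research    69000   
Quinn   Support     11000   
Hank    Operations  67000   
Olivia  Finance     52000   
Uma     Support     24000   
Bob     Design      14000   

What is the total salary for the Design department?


Design department members:
  Bob: 14000
Total = 14000 = 14000

ANSWER: 14000


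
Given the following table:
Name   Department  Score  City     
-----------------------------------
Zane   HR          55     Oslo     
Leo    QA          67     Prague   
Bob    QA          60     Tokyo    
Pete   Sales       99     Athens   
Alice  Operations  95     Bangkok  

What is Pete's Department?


Row 4: Pete
Department = Sales

ANSWER: Sales


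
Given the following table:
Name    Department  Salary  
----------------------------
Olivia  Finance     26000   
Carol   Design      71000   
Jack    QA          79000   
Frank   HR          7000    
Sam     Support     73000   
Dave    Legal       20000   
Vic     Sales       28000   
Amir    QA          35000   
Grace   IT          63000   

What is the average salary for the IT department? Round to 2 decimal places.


IT department members:
  Grace: 63000
Sum = 63000
Count = 1
Average = 63000 / 1 = 63000.00

ANSWER: 63000.00


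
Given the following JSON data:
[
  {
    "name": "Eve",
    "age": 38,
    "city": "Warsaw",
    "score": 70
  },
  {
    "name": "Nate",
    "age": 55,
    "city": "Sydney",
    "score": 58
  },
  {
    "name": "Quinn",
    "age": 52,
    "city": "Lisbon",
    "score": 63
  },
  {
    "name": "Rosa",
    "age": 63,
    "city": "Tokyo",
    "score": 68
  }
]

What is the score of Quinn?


Looking up record where name = Quinn
Record index: 2
Field 'score' = 63

ANSWER: 63


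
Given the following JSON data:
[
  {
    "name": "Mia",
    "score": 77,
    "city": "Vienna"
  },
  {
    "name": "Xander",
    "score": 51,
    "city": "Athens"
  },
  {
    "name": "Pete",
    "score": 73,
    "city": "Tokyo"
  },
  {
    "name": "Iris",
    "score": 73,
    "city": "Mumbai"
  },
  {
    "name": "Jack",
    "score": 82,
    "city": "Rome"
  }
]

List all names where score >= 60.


Filtering records where score >= 60:
  Mia (score=77) -> YES
  Xander (score=51) -> no
  Pete (score=73) -> YES
  Iris (score=73) -> YES
  Jack (score=82) -> YES


ANSWER: Mia, Pete, Iris, Jack


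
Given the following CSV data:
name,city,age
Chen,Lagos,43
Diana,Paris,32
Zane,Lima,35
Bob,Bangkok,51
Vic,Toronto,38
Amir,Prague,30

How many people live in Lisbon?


Scanning city column for 'Lisbon':
Total matches: 0

ANSWER: 0


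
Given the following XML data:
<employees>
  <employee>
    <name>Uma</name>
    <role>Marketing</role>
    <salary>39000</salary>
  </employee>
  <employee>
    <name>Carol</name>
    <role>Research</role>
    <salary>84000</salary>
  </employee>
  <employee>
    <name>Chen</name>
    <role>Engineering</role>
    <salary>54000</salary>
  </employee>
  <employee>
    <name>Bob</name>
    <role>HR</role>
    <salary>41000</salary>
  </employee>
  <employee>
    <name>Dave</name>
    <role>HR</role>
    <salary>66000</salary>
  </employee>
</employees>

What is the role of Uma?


Searching for <employee> with <name>Uma</name>
Found at position 1
<role>Marketing</role>

ANSWER: Marketing


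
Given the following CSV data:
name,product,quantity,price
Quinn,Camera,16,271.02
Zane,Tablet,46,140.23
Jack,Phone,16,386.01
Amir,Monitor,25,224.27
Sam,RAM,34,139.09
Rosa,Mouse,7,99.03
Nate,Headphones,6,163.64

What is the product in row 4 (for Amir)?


Row 4: Amir
Column 'product' = Monitor

ANSWER: Monitor
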